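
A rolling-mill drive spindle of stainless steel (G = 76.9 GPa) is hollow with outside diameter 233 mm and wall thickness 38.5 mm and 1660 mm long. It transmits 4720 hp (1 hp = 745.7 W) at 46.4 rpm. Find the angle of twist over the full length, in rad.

0.0676 rad

ω = 2π·46.4/60 = 4.859 rad/s, so T = P/ω = 4720×745.7 / 4.859 = 724400 N·m.
J = π(d_o⁴ − d_i⁴)/32 = π(0.233⁴ − 0.156⁴)/32 = 2.312×10^-4 m⁴.
θ = T·L/(G·J) = 724400 × 1.66 / (76.9×10⁹ × 2.312×10^-4) = 0.06763 rad.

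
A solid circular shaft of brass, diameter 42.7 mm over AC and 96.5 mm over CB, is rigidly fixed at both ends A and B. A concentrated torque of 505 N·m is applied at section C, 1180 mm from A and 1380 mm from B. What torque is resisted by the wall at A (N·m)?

Compatibility: T_A·a/J_AC = T_B·b/J_CB with T_A + T_B = T₀.
J_AC = 3.26×10^-7 m⁴, J_CB = 8.51×10^-6 m⁴, so T_A = T₀·(J_AC/a)/((J_AC/a)+(J_CB/b)) = 21.67 N·m, T_B = 483.3 N·m.

21.7 N·m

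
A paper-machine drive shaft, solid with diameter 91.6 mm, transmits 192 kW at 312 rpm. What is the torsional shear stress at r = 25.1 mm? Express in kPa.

21300 kPa

ω = 2π·312/60 = 32.67 rad/s, so T = P/ω = 192×10³ / 32.67 = 5876 N·m.
J = πd⁴/32 = π(0.0916)⁴/32 = 6.912×10^-6 m⁴.
Shear stress varies linearly with radius: τ = T·r/J = 5876 × 0.0251 / 6.912×10^-6 = 2.134×10^7 Pa.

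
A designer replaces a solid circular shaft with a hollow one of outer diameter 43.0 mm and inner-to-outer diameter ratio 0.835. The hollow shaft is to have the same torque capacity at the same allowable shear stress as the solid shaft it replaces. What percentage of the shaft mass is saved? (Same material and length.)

52.8 %

Equal τ_max and T ⇒ the solid shaft needs d_s³ = d_o³(1−k⁴), so d_s = 43.0·(1−0.835⁴)^(1/3) = 34.44 mm.
Area ratio A_h/A_s = d_o²(1−k²)/d_s² = (1−k²)/(1−k⁴)^(2/3) = 0.4719.
Mass saving = 1 − 0.4719 = 52.8 %.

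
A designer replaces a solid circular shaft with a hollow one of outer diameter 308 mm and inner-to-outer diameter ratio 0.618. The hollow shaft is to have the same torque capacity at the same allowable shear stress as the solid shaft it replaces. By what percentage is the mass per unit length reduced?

31.3 %

Equal τ_max and T ⇒ the solid shaft needs d_s³ = d_o³(1−k⁴), so d_s = 308·(1−0.618⁴)^(1/3) = 292.2 mm.
Area ratio A_h/A_s = d_o²(1−k²)/d_s² = (1−k²)/(1−k⁴)^(2/3) = 0.6866.
Mass saving = 1 − 0.6866 = 31.3 %.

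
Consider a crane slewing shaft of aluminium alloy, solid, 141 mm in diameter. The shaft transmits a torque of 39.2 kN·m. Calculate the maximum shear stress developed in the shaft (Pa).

7.12e7 Pa

J = πd⁴/32 = π(0.141)⁴/32 = 3.880×10^-5 m⁴.
τ_max = T·r/J = 39200 × 0.0705 / 3.880×10^-5 = 7.122×10^7 Pa.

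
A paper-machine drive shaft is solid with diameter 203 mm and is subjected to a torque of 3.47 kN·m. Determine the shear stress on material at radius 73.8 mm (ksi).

0.223 ksi

J = πd⁴/32 = π(0.203)⁴/32 = 1.667×10^-4 m⁴.
Shear stress varies linearly with radius: τ = T·r/J = 3470 × 0.0738 / 1.667×10^-4 = 1.536×10^6 Pa.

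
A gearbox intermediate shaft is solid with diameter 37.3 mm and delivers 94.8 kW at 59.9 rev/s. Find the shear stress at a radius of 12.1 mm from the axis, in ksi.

2.33 ksi

ω = 2π·59.9 = 376.4 rad/s, so T = P/ω = 94.8×10³ / 376.4 = 251.9 N·m.
J = πd⁴/32 = π(0.0373)⁴/32 = 1.900×10^-7 m⁴.
Shear stress varies linearly with radius: τ = T·r/J = 251.9 × 0.0121 / 1.900×10^-7 = 1.604×10^7 Pa.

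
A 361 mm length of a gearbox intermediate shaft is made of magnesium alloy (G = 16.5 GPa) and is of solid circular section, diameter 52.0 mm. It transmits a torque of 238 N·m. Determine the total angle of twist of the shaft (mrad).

J = πd⁴/32 = π(0.0520)⁴/32 = 7.178×10^-7 m⁴.
θ = T·L/(G·J) = 238.0 × 0.361 / (16.5×10⁹ × 7.178×10^-7) = 7.254×10^-3 rad.

7.25 mrad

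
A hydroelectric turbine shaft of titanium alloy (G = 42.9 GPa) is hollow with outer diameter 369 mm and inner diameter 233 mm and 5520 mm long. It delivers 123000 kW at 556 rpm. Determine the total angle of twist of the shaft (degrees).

10.2°

ω = 2π·556/60 = 58.22 rad/s, so T = P/ω = 123000×10³ / 58.22 = 2.113e6 N·m.
J = π(d_o⁴ − d_i⁴)/32 = π(0.369⁴ − 0.233⁴)/32 = 1.531×10^-3 m⁴.
θ = T·L/(G·J) = 2.113e6 × 5.52 / (42.9×10⁹ × 1.531×10^-3) = 0.1776 rad.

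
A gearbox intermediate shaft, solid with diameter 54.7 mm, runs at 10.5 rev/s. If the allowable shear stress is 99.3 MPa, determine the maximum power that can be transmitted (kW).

J = πd⁴/32 = π(0.0547)⁴/32 = 8.789×10^-7 m⁴.
T_max = τ_allow·J/r = 9.93×10^7 × 8.789×10^-7 / 0.0274 = 3191 N·m.
ω = 2π·10.5 = 65.97 rad/s, so P_max = T_max·ω = 2.105×10^5 W.

211 kW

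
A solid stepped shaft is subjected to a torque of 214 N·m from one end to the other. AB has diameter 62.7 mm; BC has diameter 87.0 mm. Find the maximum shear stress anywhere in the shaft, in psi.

641 psi

Under the same torque, τ_max = 16T/(πd³) is largest where d is smallest — segment AB (d = 62.7 mm).
τ_max = 16·214.0/(π·(0.0627)³) = 4.422×10^6 Pa.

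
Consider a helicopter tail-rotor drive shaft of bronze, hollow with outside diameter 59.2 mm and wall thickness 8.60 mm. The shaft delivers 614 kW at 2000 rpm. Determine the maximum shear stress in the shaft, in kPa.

ω = 2π·2000/60 = 209.4 rad/s, so T = P/ω = 614×10³ / 209.4 = 2932 N·m.
J = π(d_o⁴ − d_i⁴)/32 = π(0.0592⁴ − 0.0420⁴)/32 = 9.003×10^-7 m⁴.
τ_max = T·r/J = 2932 × 0.0296 / 9.003×10^-7 = 9.638×10^7 Pa.

96400 kPa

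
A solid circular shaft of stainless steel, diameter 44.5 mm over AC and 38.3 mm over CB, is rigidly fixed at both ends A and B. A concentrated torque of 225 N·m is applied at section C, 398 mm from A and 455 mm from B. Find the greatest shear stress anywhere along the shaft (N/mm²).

Compatibility: T_A·a/J_AC = T_B·b/J_CB with T_A + T_B = T₀.
J_AC = 3.85×10^-7 m⁴, J_CB = 2.11×10^-7 m⁴, so T_A = T₀·(J_AC/a)/((J_AC/a)+(J_CB/b)) = 152.0 N·m, T_B = 72.97 N·m.
τ in each portion: τ_AC = 8.79×10^6 Pa, τ_CB = 6.61×10^6 Pa; maximum is in AC.
τ_max = T_AC·r/J = 152.0·0.0222/3.85×10^-7 = 8.786×10^6 Pa.

8.79 N/mm²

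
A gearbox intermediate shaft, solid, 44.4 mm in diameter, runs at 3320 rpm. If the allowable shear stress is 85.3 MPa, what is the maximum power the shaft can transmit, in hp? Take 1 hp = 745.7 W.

683 hp

J = πd⁴/32 = π(0.0444)⁴/32 = 3.815×10^-7 m⁴.
T_max = τ_allow·J/r = 8.53×10^7 × 3.815×10^-7 / 0.0222 = 1466 N·m.
ω = 2π·3320/60 = 347.7 rad/s, so P_max = T_max·ω = 5.097×10^5 W.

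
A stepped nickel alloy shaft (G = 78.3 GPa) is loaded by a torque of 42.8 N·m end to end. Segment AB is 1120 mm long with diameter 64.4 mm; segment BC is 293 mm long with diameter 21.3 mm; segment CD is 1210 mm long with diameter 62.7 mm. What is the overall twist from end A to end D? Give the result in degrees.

J_AB = π(0.0644)⁴/32 = 1.69×10^-6 m⁴; J_BC = π(0.0213)⁴/32 = 2.02×10^-8 m⁴; J_CD = π(0.0627)⁴/32 = 1.52×10^-6 m⁴.
θ = (T/G)·Σ L_i/J_i = (42.80/78.3×10⁹)·(1.12/1.69×10^-6 + 0.293/2.02×10^-8 + 1.21/1.52×10^-6) = 8.724×10^-3 rad.

0.500°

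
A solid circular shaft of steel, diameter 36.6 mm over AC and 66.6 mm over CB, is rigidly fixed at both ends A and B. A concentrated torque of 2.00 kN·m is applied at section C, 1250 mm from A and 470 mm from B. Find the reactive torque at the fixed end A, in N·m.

Compatibility: T_A·a/J_AC = T_B·b/J_CB with T_A + T_B = T₀.
J_AC = 1.76×10^-7 m⁴, J_CB = 1.93×10^-6 m⁴, so T_A = T₀·(J_AC/a)/((J_AC/a)+(J_CB/b)) = 66.31 N·m, T_B = 1934 N·m.

66.3 N·m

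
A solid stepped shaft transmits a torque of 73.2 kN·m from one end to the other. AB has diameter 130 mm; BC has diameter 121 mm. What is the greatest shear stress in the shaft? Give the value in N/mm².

210 N/mm²

Under the same torque, τ_max = 16T/(πd³) is largest where d is smallest — segment BC (d = 121 mm).
τ_max = 16·73200/(π·(0.121)³) = 2.104×10^8 Pa.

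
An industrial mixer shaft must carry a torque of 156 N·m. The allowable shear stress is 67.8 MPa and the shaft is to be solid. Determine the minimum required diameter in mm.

For a solid shaft τ_max = 16T/(πd³), so d = (16T/(π τ_allow))^(1/3) = (16·156.0/(π·6.78×10^7))^(1/3) = 0.02271 m.

22.7 mm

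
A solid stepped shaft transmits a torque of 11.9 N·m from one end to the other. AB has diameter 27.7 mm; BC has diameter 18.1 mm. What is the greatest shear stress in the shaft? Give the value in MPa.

10.2 MPa

Under the same torque, τ_max = 16T/(πd³) is largest where d is smallest — segment BC (d = 18.1 mm).
τ_max = 16·11.90/(π·(0.0181)³) = 1.022×10^7 Pa.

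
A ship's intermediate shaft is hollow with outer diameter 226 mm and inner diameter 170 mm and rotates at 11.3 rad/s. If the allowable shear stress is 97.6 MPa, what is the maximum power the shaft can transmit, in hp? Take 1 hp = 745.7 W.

J = π(d_o⁴ − d_i⁴)/32 = π(0.226⁴ − 0.170⁴)/32 = 1.741×10^-4 m⁴.
T_max = τ_allow·J/r = 9.76×10^7 × 1.741×10^-4 / 0.113 = 150400 N·m.
ω = 11.3 rad/s, so P_max = T_max·ω = 1.699×10^6 W.

2280 hp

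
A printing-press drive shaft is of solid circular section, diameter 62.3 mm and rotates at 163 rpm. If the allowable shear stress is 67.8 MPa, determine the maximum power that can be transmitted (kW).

54.9 kW

J = πd⁴/32 = π(0.0623)⁴/32 = 1.479×10^-6 m⁴.
T_max = τ_allow·J/r = 6.78×10^7 × 1.479×10^-6 / 0.0311 = 3219 N·m.
ω = 2π·163/60 = 17.07 rad/s, so P_max = T_max·ω = 5.495×10^4 W.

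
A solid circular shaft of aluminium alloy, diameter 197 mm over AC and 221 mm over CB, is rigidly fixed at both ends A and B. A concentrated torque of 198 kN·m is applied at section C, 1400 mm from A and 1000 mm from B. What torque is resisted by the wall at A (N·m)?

Compatibility: T_A·a/J_AC = T_B·b/J_CB with T_A + T_B = T₀.
J_AC = 1.48×10^-4 m⁴, J_CB = 2.34×10^-4 m⁴, so T_A = T₀·(J_AC/a)/((J_AC/a)+(J_CB/b)) = 61540 N·m, T_B = 136500 N·m.

61500 N·m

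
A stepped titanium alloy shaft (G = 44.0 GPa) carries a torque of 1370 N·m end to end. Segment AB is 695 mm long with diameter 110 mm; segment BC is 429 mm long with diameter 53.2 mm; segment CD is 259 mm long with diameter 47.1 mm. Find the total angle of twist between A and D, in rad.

J_AB = π(0.110)⁴/32 = 1.44×10^-5 m⁴; J_BC = π(0.0532)⁴/32 = 7.86×10^-7 m⁴; J_CD = π(0.0471)⁴/32 = 4.83×10^-7 m⁴.
θ = (T/G)·Σ L_i/J_i = (1370/44.0×10⁹)·(0.695/1.44×10^-5 + 0.429/7.86×10^-7 + 0.259/4.83×10^-7) = 0.03518 rad.

0.0352 rad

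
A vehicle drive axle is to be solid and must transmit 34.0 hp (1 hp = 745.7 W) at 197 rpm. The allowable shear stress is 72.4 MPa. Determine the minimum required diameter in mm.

ω = 2π·197/60 = 20.63 rad/s, so T = P/ω = 34.0×745.7 / 20.63 = 1229 N·m.
For a solid shaft τ_max = 16T/(πd³), so d = (16T/(π τ_allow))^(1/3) = (16·1229/(π·7.24×10^7))^(1/3) = 0.04422 m.

44.2 mm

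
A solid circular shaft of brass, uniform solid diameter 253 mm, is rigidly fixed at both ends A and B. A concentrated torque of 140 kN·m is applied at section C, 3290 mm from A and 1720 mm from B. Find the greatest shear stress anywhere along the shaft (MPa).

28.9 MPa

With uniform GJ and both ends fixed, compatibility θ_AC = θ_CB gives T_A·a = T_B·b, together with T_A + T_B = T₀.
T_A = T₀·b/(a+b) = 140000·1720/5010 = 48060 N·m; T_B = 91940 N·m.
τ in each portion: τ_AC = 1.51×10^7 Pa, τ_CB = 2.89×10^7 Pa; maximum is in CB.
τ_max = T_CB·r/J = 91940·0.127/4.02×10^-4 = 2.891×10^7 Pa.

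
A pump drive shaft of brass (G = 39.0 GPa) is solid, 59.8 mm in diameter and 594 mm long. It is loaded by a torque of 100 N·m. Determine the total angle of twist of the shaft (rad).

0.00121 rad

J = πd⁴/32 = π(0.0598)⁴/32 = 1.255×10^-6 m⁴.
θ = T·L/(G·J) = 100.0 × 0.594 / (39.0×10⁹ × 1.255×10^-6) = 1.213×10^-3 rad.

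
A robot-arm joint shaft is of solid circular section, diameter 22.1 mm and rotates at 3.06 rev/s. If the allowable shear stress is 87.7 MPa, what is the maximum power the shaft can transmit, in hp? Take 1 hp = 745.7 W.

4.79 hp

J = πd⁴/32 = π(0.0221)⁴/32 = 2.342×10^-8 m⁴.
T_max = τ_allow·J/r = 8.77×10^7 × 2.342×10^-8 / 0.0111 = 185.9 N·m.
ω = 2π·3.06 = 19.23 rad/s, so P_max = T_max·ω = 3574 W.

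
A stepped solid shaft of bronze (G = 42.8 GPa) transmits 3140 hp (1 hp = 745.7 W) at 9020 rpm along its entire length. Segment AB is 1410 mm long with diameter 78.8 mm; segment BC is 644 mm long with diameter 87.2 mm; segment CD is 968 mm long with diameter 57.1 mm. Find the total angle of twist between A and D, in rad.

0.0819 rad

ω = 2π·9020/60 = 944.6 rad/s, so T = P/ω = 3140×745.7 / 944.6 = 2479 N·m.
J_AB = π(0.0788)⁴/32 = 3.79×10^-6 m⁴; J_BC = π(0.0872)⁴/32 = 5.68×10^-6 m⁴; J_CD = π(0.0571)⁴/32 = 1.04×10^-6 m⁴.
θ = (T/G)·Σ L_i/J_i = (2479/42.8×10⁹)·(1.41/3.79×10^-6 + 0.644/5.68×10^-6 + 0.968/1.04×10^-6) = 0.08187 rad.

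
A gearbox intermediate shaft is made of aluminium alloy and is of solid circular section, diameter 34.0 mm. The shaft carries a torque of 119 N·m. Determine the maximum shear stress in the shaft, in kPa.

J = πd⁴/32 = π(0.0340)⁴/32 = 1.312×10^-7 m⁴.
τ_max = T·r/J = 119.0 × 0.0170 / 1.312×10^-7 = 1.542×10^7 Pa.

15400 kPa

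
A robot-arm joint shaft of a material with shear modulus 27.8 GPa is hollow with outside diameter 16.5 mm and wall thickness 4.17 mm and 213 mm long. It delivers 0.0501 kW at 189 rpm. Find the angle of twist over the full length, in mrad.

2.83 mrad

ω = 2π·189/60 = 19.79 rad/s, so T = P/ω = 0.0501×10³ / 19.79 = 2.531 N·m.
J = π(d_o⁴ − d_i⁴)/32 = π(0.0165⁴ − 0.00816⁴)/32 = 6.841×10^-9 m⁴.
θ = T·L/(G·J) = 2.531 × 0.213 / (27.8×10⁹ × 6.841×10^-9) = 2.835×10^-3 rad.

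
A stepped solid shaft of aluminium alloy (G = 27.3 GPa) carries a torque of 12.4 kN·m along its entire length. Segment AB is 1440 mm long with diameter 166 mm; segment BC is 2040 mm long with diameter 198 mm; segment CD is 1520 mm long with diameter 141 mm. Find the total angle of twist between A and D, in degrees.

1.87°

J_AB = π(0.166)⁴/32 = 7.45×10^-5 m⁴; J_BC = π(0.198)⁴/32 = 1.51×10^-4 m⁴; J_CD = π(0.141)⁴/32 = 3.88×10^-5 m⁴.
θ = (T/G)·Σ L_i/J_i = (12400/27.3×10⁹)·(1.44/7.45×10^-5 + 2.04/1.51×10^-4 + 1.52/3.88×10^-5) = 0.03271 rad.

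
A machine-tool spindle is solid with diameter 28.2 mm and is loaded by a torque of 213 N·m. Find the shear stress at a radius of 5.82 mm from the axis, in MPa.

J = πd⁴/32 = π(0.0282)⁴/32 = 6.209×10^-8 m⁴.
Shear stress varies linearly with radius: τ = T·r/J = 213.0 × 0.00582 / 6.209×10^-8 = 1.997×10^7 Pa.

20.0 MPa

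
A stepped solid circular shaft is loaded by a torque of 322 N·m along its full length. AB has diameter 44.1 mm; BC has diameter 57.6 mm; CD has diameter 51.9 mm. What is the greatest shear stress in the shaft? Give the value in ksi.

Under the same torque, τ_max = 16T/(πd³) is largest where d is smallest — segment AB (d = 44.1 mm).
τ_max = 16·322.0/(π·(0.0441)³) = 1.912×10^7 Pa.

2.77 ksi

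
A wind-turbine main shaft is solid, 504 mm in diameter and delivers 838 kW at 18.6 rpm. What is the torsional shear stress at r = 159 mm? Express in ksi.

1.57 ksi

ω = 2π·18.6/60 = 1.948 rad/s, so T = P/ω = 838×10³ / 1.948 = 430200 N·m.
J = πd⁴/32 = π(0.504)⁴/32 = 6.335×10^-3 m⁴.
Shear stress varies linearly with radius: τ = T·r/J = 430200 × 0.159 / 6.335×10^-3 = 1.080×10^7 Pa.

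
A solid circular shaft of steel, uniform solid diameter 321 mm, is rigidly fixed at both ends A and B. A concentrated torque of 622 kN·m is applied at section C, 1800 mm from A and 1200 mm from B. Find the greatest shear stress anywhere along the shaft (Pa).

With uniform GJ and both ends fixed, compatibility θ_AC = θ_CB gives T_A·a = T_B·b, together with T_A + T_B = T₀.
T_A = T₀·b/(a+b) = 622000·1200/3000 = 248800 N·m; T_B = 373200 N·m.
τ in each portion: τ_AC = 3.83×10^7 Pa, τ_CB = 5.75×10^7 Pa; maximum is in CB.
τ_max = T_CB·r/J = 373200·0.161/1.04×10^-3 = 5.746×10^7 Pa.

5.75e7 Pa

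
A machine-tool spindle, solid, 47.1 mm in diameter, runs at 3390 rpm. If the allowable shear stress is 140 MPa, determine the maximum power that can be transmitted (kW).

1020 kW

J = πd⁴/32 = π(0.0471)⁴/32 = 4.832×10^-7 m⁴.
T_max = τ_allow·J/r = 1.40×10^8 × 4.832×10^-7 / 0.0236 = 2872 N·m.
ω = 2π·3390/60 = 355.0 rad/s, so P_max = T_max·ω = 1.020×10^6 W.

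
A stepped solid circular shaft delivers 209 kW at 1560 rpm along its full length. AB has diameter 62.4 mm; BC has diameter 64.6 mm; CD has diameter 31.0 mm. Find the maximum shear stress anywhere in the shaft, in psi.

ω = 2π·1560/60 = 163.4 rad/s, so T = P/ω = 209×10³ / 163.4 = 1279 N·m.
Under the same torque, τ_max = 16T/(πd³) is largest where d is smallest — segment CD (d = 31.0 mm).
τ_max = 16·1279/(π·(0.0310)³) = 2.187×10^8 Pa.

31700 psi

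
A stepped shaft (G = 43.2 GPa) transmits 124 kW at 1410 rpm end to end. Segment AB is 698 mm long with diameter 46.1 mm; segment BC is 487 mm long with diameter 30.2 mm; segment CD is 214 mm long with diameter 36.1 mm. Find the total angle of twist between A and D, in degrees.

9.83°

ω = 2π·1410/60 = 147.7 rad/s, so T = P/ω = 124×10³ / 147.7 = 839.8 N·m.
J_AB = π(0.0461)⁴/32 = 4.43×10^-7 m⁴; J_BC = π(0.0302)⁴/32 = 8.17×10^-8 m⁴; J_CD = π(0.0361)⁴/32 = 1.67×10^-7 m⁴.
θ = (T/G)·Σ L_i/J_i = (839.8/43.2×10⁹)·(0.698/4.43×10^-7 + 0.487/8.17×10^-8 + 0.214/1.67×10^-7) = 0.1715 rad.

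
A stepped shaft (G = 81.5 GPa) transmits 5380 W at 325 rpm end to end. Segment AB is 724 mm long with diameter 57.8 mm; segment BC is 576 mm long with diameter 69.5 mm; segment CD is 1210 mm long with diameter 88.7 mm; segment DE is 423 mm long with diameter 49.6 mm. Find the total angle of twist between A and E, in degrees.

ω = 2π·325/60 = 34.03 rad/s, so T = P/ω = 5380 / 34.03 = 158.1 N·m.
J_AB = π(0.0578)⁴/32 = 1.10×10^-6 m⁴; J_BC = π(0.0695)⁴/32 = 2.29×10^-6 m⁴; J_CD = π(0.0887)⁴/32 = 6.08×10^-6 m⁴; J_DE = π(0.0496)⁴/32 = 5.94×10^-7 m⁴.
θ = (T/G)·Σ L_i/J_i = (158.1/81.5×10⁹)·(0.724/1.10×10^-6 + 0.576/2.29×10^-6 + 1.21/6.08×10^-6 + 0.423/5.94×10^-7) = 3.536×10^-3 rad.

0.203°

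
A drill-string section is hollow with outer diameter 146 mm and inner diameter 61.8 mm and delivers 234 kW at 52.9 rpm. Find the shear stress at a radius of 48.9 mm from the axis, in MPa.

ω = 2π·52.9/60 = 5.540 rad/s, so T = P/ω = 234×10³ / 5.540 = 42240 N·m.
J = π(d_o⁴ − d_i⁴)/32 = π(0.146⁴ − 0.0618⁴)/32 = 4.318×10^-5 m⁴.
Shear stress varies linearly with radius: τ = T·r/J = 42240 × 0.0489 / 4.318×10^-5 = 4.784×10^7 Pa.

47.8 MPa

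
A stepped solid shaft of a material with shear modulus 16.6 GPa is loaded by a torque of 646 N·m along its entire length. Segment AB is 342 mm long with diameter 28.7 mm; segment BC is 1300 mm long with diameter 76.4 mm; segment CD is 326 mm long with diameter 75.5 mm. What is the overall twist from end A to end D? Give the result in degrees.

J_AB = π(0.0287)⁴/32 = 6.66×10^-8 m⁴; J_BC = π(0.0764)⁴/32 = 3.34×10^-6 m⁴; J_CD = π(0.0755)⁴/32 = 3.19×10^-6 m⁴.
θ = (T/G)·Σ L_i/J_i = (646.0/16.6×10⁹)·(0.342/6.66×10^-8 + 1.30/3.34×10^-6 + 0.326/3.19×10^-6) = 0.2189 rad.

12.5°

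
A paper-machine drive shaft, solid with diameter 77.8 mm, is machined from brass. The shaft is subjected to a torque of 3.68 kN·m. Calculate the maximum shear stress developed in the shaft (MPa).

39.8 MPa

J = πd⁴/32 = π(0.0778)⁴/32 = 3.597×10^-6 m⁴.
τ_max = T·r/J = 3680 × 0.0389 / 3.597×10^-6 = 3.980×10^7 Pa.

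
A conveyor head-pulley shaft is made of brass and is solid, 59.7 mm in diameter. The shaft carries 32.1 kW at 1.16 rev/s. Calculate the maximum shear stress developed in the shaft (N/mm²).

ω = 2π·1.16 = 7.288 rad/s, so T = P/ω = 32.1×10³ / 7.288 = 4404 N·m.
J = πd⁴/32 = π(0.0597)⁴/32 = 1.247×10^-6 m⁴.
τ_max = T·r/J = 4404 × 0.0299 / 1.247×10^-6 = 1.054×10^8 Pa.

105 N/mm²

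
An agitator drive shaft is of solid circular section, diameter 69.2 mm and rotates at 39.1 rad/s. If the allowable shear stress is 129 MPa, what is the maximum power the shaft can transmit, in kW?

J = πd⁴/32 = π(0.0692)⁴/32 = 2.251×10^-6 m⁴.
T_max = τ_allow·J/r = 1.29×10^8 × 2.251×10^-6 / 0.0346 = 8393 N·m.
ω = 39.1 rad/s, so P_max = T_max·ω = 3.282×10^5 W.

328 kW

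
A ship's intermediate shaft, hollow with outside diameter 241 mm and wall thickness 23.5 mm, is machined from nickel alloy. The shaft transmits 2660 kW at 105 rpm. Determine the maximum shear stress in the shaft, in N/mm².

ω = 2π·105/60 = 11.00 rad/s, so T = P/ω = 2660×10³ / 11.00 = 241900 N·m.
J = π(d_o⁴ − d_i⁴)/32 = π(0.241⁴ − 0.194⁴)/32 = 1.921×10^-4 m⁴.
τ_max = T·r/J = 241900 × 0.120 / 1.921×10^-4 = 1.517×10^8 Pa.

152 N/mm²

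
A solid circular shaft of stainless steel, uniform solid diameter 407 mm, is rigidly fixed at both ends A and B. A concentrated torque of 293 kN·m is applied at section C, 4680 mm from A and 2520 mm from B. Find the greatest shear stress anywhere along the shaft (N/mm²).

With uniform GJ and both ends fixed, compatibility θ_AC = θ_CB gives T_A·a = T_B·b, together with T_A + T_B = T₀.
T_A = T₀·b/(a+b) = 293000·2520/7200 = 102600 N·m; T_B = 190400 N·m.
τ in each portion: τ_AC = 7.75×10^6 Pa, τ_CB = 1.44×10^7 Pa; maximum is in CB.
τ_max = T_CB·r/J = 190400·0.203/2.69×10^-3 = 1.439×10^7 Pa.

14.4 N/mm²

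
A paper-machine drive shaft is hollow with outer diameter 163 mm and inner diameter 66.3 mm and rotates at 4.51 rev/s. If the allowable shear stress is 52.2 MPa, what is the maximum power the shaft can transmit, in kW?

J = π(d_o⁴ − d_i⁴)/32 = π(0.163⁴ − 0.0663⁴)/32 = 6.741×10^-5 m⁴.
T_max = τ_allow·J/r = 5.22×10^7 × 6.741×10^-5 / 0.0815 = 43170 N·m.
ω = 2π·4.51 = 28.34 rad/s, so P_max = T_max·ω = 1.223×10^6 W.

1220 kW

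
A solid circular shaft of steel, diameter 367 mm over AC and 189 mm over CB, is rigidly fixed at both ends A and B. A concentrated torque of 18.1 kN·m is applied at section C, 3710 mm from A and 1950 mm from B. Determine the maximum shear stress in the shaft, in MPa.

1.64 MPa

Compatibility: T_A·a/J_AC = T_B·b/J_CB with T_A + T_B = T₀.
J_AC = 1.78×10^-3 m⁴, J_CB = 1.25×10^-4 m⁴, so T_A = T₀·(J_AC/a)/((J_AC/a)+(J_CB/b)) = 15960 N·m, T_B = 2136 N·m.
τ in each portion: τ_AC = 1.64×10^6 Pa, τ_CB = 1.61×10^6 Pa; maximum is in AC.
τ_max = T_AC·r/J = 15960·0.183/1.78×10^-3 = 1.645×10^6 Pa.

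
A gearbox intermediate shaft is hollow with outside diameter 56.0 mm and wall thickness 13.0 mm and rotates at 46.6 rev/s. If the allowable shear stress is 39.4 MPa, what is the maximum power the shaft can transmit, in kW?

365 kW

J = π(d_o⁴ − d_i⁴)/32 = π(0.0560⁴ − 0.0300⁴)/32 = 8.860×10^-7 m⁴.
T_max = τ_allow·J/r = 3.94×10^7 × 8.860×10^-7 / 0.0280 = 1247 N·m.
ω = 2π·46.6 = 292.8 rad/s, so P_max = T_max·ω = 3.650×10^5 W.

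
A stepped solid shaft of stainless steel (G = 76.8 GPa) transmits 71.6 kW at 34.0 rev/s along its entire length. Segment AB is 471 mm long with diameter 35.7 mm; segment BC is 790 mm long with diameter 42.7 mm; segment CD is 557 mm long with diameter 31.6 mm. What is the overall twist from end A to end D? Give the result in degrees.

ω = 2π·34.0 = 213.6 rad/s, so T = P/ω = 71.6×10³ / 213.6 = 335.2 N·m.
J_AB = π(0.0357)⁴/32 = 1.59×10^-7 m⁴; J_BC = π(0.0427)⁴/32 = 3.26×10^-7 m⁴; J_CD = π(0.0316)⁴/32 = 9.79×10^-8 m⁴.
θ = (T/G)·Σ L_i/J_i = (335.2/76.8×10⁹)·(0.471/1.59×10^-7 + 0.790/3.26×10^-7 + 0.557/9.79×10^-8) = 0.04828 rad.

2.77°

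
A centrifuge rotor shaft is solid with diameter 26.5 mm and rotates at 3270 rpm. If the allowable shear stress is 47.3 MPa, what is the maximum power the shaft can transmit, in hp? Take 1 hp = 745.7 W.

J = πd⁴/32 = π(0.0265)⁴/32 = 4.842×10^-8 m⁴.
T_max = τ_allow·J/r = 4.73×10^7 × 4.842×10^-8 / 0.0132 = 172.8 N·m.
ω = 2π·3270/60 = 342.4 rad/s, so P_max = T_max·ω = 5.918×10^4 W.

79.4 hp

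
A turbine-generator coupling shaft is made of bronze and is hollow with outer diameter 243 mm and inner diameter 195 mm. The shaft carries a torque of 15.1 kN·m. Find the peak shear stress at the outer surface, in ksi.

J = π(d_o⁴ − d_i⁴)/32 = π(0.243⁴ − 0.195⁴)/32 = 2.004×10^-4 m⁴.
τ_max = T·r/J = 15100 × 0.121 / 2.004×10^-4 = 9.157×10^6 Pa.

1.33 ksi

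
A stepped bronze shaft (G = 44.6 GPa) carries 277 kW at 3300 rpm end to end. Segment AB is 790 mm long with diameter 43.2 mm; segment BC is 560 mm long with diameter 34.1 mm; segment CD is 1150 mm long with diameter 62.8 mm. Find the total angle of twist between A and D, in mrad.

ω = 2π·3300/60 = 345.6 rad/s, so T = P/ω = 277×10³ / 345.6 = 801.6 N·m.
J_AB = π(0.0432)⁴/32 = 3.42×10^-7 m⁴; J_BC = π(0.0341)⁴/32 = 1.33×10^-7 m⁴; J_CD = π(0.0628)⁴/32 = 1.53×10^-6 m⁴.
θ = (T/G)·Σ L_i/J_i = (801.6/44.6×10⁹)·(0.790/3.42×10^-7 + 0.560/1.33×10^-7 + 1.15/1.53×10^-6) = 0.1309 rad.

131 mrad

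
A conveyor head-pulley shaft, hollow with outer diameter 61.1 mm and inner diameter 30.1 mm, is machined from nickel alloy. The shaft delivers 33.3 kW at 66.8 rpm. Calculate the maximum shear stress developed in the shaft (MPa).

ω = 2π·66.8/60 = 6.995 rad/s, so T = P/ω = 33.3×10³ / 6.995 = 4760 N·m.
J = π(d_o⁴ − d_i⁴)/32 = π(0.0611⁴ − 0.0301⁴)/32 = 1.288×10^-6 m⁴.
τ_max = T·r/J = 4760 × 0.0306 / 1.288×10^-6 = 1.129×10^8 Pa.

113 MPa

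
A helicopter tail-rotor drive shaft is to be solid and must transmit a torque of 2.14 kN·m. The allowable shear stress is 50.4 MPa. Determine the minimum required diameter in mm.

For a solid shaft τ_max = 16T/(πd³), so d = (16T/(π τ_allow))^(1/3) = (16·2140/(π·5.04×10^7))^(1/3) = 0.06002 m.

60.0 mm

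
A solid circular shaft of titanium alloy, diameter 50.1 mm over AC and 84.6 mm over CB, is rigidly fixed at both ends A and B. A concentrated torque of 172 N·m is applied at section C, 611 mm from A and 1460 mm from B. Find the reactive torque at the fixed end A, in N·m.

Compatibility: T_A·a/J_AC = T_B·b/J_CB with T_A + T_B = T₀.
J_AC = 6.19×10^-7 m⁴, J_CB = 5.03×10^-6 m⁴, so T_A = T₀·(J_AC/a)/((J_AC/a)+(J_CB/b)) = 39.07 N·m, T_B = 132.9 N·m.

39.1 N·m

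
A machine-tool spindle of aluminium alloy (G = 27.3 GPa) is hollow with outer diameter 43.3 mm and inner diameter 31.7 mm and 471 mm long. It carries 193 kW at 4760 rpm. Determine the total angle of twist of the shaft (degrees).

ω = 2π·4760/60 = 498.5 rad/s, so T = P/ω = 193×10³ / 498.5 = 387.2 N·m.
J = π(d_o⁴ − d_i⁴)/32 = π(0.0433⁴ − 0.0317⁴)/32 = 2.460×10^-7 m⁴.
θ = T·L/(G·J) = 387.2 × 0.471 / (27.3×10⁹ × 2.460×10^-7) = 0.02716 rad.

1.56°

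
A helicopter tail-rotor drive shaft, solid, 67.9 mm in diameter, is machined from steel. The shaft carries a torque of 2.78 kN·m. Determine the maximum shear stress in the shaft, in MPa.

J = πd⁴/32 = π(0.0679)⁴/32 = 2.087×10^-6 m⁴.
τ_max = T·r/J = 2780 × 0.0340 / 2.087×10^-6 = 4.523×10^7 Pa.

45.2 MPa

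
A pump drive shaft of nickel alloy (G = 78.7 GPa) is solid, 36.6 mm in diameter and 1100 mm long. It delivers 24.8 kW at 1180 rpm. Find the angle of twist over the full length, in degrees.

0.912°

ω = 2π·1180/60 = 123.6 rad/s, so T = P/ω = 24.8×10³ / 123.6 = 200.7 N·m.
J = πd⁴/32 = π(0.0366)⁴/32 = 1.762×10^-7 m⁴.
θ = T·L/(G·J) = 200.7 × 1.10 / (78.7×10⁹ × 1.762×10^-7) = 0.01592 rad.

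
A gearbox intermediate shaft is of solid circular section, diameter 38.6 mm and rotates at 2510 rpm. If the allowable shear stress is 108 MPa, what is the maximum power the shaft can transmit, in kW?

J = πd⁴/32 = π(0.0386)⁴/32 = 2.179×10^-7 m⁴.
T_max = τ_allow·J/r = 1.08×10^8 × 2.179×10^-7 / 0.0193 = 1220 N·m.
ω = 2π·2510/60 = 262.8 rad/s, so P_max = T_max·ω = 3.206×10^5 W.

321 kW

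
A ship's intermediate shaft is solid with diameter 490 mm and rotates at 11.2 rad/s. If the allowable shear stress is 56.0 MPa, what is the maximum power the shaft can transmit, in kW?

14500 kW

J = πd⁴/32 = π(0.490)⁴/32 = 5.660×10^-3 m⁴.
T_max = τ_allow·J/r = 5.60×10^7 × 5.660×10^-3 / 0.245 = 1.294e6 N·m.
ω = 11.2 rad/s, so P_max = T_max·ω = 1.449×10^7 W.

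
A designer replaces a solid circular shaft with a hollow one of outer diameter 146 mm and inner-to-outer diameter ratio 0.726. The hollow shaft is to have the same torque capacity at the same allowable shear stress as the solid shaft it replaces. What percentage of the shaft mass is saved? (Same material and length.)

41.2 %

Equal τ_max and T ⇒ the solid shaft needs d_s³ = d_o³(1−k⁴), so d_s = 146·(1−0.726⁴)^(1/3) = 131.0 mm.
Area ratio A_h/A_s = d_o²(1−k²)/d_s² = (1−k²)/(1−k⁴)^(2/3) = 0.5875.
Mass saving = 1 − 0.5875 = 41.2 %.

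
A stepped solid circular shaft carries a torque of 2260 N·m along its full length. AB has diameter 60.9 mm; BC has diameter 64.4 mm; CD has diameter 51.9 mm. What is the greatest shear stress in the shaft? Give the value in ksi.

Under the same torque, τ_max = 16T/(πd³) is largest where d is smallest — segment CD (d = 51.9 mm).
τ_max = 16·2260/(π·(0.0519)³) = 8.233×10^7 Pa.

11.9 ksi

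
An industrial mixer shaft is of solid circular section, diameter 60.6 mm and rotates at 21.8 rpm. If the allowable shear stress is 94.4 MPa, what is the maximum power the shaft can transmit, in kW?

J = πd⁴/32 = π(0.0606)⁴/32 = 1.324×10^-6 m⁴.
T_max = τ_allow·J/r = 9.44×10^7 × 1.324×10^-6 / 0.0303 = 4125 N·m.
ω = 2π·21.8/60 = 2.283 rad/s, so P_max = T_max·ω = 9417 W.

9.42 kW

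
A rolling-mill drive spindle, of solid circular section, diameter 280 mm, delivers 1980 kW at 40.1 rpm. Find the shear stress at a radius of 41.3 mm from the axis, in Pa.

3.23e7 Pa

ω = 2π·40.1/60 = 4.199 rad/s, so T = P/ω = 1980×10³ / 4.199 = 471500 N·m.
J = πd⁴/32 = π(0.280)⁴/32 = 6.034×10^-4 m⁴.
Shear stress varies linearly with radius: τ = T·r/J = 471500 × 0.0413 / 6.034×10^-4 = 3.227×10^7 Pa.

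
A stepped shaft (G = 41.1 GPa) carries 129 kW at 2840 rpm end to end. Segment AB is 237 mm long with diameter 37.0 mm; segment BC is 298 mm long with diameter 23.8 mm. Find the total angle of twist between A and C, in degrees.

6.50°

ω = 2π·2840/60 = 297.4 rad/s, so T = P/ω = 129×10³ / 297.4 = 433.8 N·m.
J_AB = π(0.0370)⁴/32 = 1.84×10^-7 m⁴; J_BC = π(0.0238)⁴/32 = 3.15×10^-8 m⁴.
θ = (T/G)·Σ L_i/J_i = (433.8/41.1×10⁹)·(0.237/1.84×10^-7 + 0.298/3.15×10^-8) = 0.1134 rad.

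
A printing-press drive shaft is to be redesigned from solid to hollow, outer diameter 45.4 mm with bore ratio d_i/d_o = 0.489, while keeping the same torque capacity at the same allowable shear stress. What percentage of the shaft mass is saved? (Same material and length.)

20.9 %

Equal τ_max and T ⇒ the solid shaft needs d_s³ = d_o³(1−k⁴), so d_s = 45.4·(1−0.489⁴)^(1/3) = 44.52 mm.
Area ratio A_h/A_s = d_o²(1−k²)/d_s² = (1−k²)/(1−k⁴)^(2/3) = 0.7913.
Mass saving = 1 − 0.7913 = 20.9 %.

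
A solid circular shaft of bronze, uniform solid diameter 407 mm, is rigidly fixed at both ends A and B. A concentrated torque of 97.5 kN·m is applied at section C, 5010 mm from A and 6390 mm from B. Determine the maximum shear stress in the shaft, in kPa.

4130 kPa

With uniform GJ and both ends fixed, compatibility θ_AC = θ_CB gives T_A·a = T_B·b, together with T_A + T_B = T₀.
T_A = T₀·b/(a+b) = 97500·6390/11400 = 54650 N·m; T_B = 42850 N·m.
τ in each portion: τ_AC = 4.13×10^6 Pa, τ_CB = 3.24×10^6 Pa; maximum is in AC.
τ_max = T_AC·r/J = 54650·0.203/2.69×10^-3 = 4.128×10^6 Pa.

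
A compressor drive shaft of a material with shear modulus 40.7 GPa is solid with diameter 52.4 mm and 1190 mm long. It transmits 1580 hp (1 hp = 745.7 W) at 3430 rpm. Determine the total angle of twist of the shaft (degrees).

7.42°

ω = 2π·3430/60 = 359.2 rad/s, so T = P/ω = 1580×745.7 / 359.2 = 3280 N·m.
J = πd⁴/32 = π(0.0524)⁴/32 = 7.402×10^-7 m⁴.
θ = T·L/(G·J) = 3280 × 1.19 / (40.7×10⁹ × 7.402×10^-7) = 0.1296 rad.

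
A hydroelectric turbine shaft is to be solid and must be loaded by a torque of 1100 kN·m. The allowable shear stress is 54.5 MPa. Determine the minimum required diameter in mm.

468 mm

For a solid shaft τ_max = 16T/(πd³), so d = (16T/(π τ_allow))^(1/3) = (16·1.100e6/(π·5.45×10^7))^(1/3) = 0.4684 m.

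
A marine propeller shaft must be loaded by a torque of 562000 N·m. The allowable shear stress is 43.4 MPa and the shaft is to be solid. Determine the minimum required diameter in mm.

404 mm

For a solid shaft τ_max = 16T/(πd³), so d = (16T/(π τ_allow))^(1/3) = (16·562000/(π·4.34×10^7))^(1/3) = 0.4040 m.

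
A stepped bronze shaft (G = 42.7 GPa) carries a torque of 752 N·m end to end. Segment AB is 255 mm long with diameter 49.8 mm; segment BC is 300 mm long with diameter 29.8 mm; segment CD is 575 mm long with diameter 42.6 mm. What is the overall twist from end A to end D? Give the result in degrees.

6.13°

J_AB = π(0.0498)⁴/32 = 6.04×10^-7 m⁴; J_BC = π(0.0298)⁴/32 = 7.74×10^-8 m⁴; J_CD = π(0.0426)⁴/32 = 3.23×10^-7 m⁴.
θ = (T/G)·Σ L_i/J_i = (752.0/42.7×10⁹)·(0.255/6.04×10^-7 + 0.300/7.74×10^-8 + 0.575/3.23×10^-7) = 0.1070 rad.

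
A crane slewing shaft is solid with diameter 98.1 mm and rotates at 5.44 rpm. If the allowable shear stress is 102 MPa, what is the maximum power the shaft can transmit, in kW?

J = πd⁴/32 = π(0.0981)⁴/32 = 9.092×10^-6 m⁴.
T_max = τ_allow·J/r = 1.02×10^8 × 9.092×10^-6 / 0.0490 = 18910 N·m.
ω = 2π·5.44/60 = 0.5697 rad/s, so P_max = T_max·ω = 1.077×10^4 W.

10.8 kW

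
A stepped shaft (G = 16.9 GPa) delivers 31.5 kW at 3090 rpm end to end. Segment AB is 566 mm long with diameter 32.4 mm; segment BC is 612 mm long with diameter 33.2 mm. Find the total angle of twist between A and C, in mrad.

ω = 2π·3090/60 = 323.6 rad/s, so T = P/ω = 31.5×10³ / 323.6 = 97.35 N·m.
J_AB = π(0.0324)⁴/32 = 1.08×10^-7 m⁴; J_BC = π(0.0332)⁴/32 = 1.19×10^-7 m⁴.
θ = (T/G)·Σ L_i/J_i = (97.35/16.9×10⁹)·(0.566/1.08×10^-7 + 0.612/1.19×10^-7) = 0.05969 rad.

59.7 mrad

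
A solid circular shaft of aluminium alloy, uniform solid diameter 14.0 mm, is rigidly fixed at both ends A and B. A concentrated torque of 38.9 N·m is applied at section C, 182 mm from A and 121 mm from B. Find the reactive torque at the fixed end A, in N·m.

15.5 N·m

With uniform GJ and both ends fixed, compatibility θ_AC = θ_CB gives T_A·a = T_B·b, together with T_A + T_B = T₀.
T_A = T₀·b/(a+b) = 38.90·121/303.0 = 15.53 N·m; T_B = 23.37 N·m.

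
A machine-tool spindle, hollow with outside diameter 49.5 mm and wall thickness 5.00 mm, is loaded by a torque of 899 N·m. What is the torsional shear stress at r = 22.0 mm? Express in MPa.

J = π(d_o⁴ − d_i⁴)/32 = π(0.0495⁴ − 0.0395⁴)/32 = 3.504×10^-7 m⁴.
Shear stress varies linearly with radius: τ = T·r/J = 899.0 × 0.0220 / 3.504×10^-7 = 5.644×10^7 Pa.

56.4 MPa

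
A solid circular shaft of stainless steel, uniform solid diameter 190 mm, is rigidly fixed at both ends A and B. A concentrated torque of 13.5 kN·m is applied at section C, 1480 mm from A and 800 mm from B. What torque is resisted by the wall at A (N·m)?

4740 N·m

With uniform GJ and both ends fixed, compatibility θ_AC = θ_CB gives T_A·a = T_B·b, together with T_A + T_B = T₀.
T_A = T₀·b/(a+b) = 13500·800/2280 = 4737 N·m; T_B = 8763 N·m.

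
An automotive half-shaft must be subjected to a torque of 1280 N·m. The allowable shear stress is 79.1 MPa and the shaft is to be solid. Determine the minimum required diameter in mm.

43.5 mm

For a solid shaft τ_max = 16T/(πd³), so d = (16T/(π τ_allow))^(1/3) = (16·1280/(π·7.91×10^7))^(1/3) = 0.04352 m.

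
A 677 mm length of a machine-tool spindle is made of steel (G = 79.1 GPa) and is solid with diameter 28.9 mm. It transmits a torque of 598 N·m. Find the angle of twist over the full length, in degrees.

J = πd⁴/32 = π(0.0289)⁴/32 = 6.848×10^-8 m⁴.
θ = T·L/(G·J) = 598.0 × 0.677 / (79.1×10⁹ × 6.848×10^-8) = 0.07473 rad.

4.28°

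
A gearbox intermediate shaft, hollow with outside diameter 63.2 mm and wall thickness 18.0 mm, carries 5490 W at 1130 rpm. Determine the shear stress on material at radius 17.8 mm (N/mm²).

0.546 N/mm²

ω = 2π·1130/60 = 118.3 rad/s, so T = P/ω = 5490 / 118.3 = 46.39 N·m.
J = π(d_o⁴ − d_i⁴)/32 = π(0.0632⁴ − 0.0272⁴)/32 = 1.513×10^-6 m⁴.
Shear stress varies linearly with radius: τ = T·r/J = 46.39 × 0.0178 / 1.513×10^-6 = 5.460×10^5 Pa.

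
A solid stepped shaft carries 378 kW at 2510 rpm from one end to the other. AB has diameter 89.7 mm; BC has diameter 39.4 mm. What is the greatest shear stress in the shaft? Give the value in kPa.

ω = 2π·2510/60 = 262.8 rad/s, so T = P/ω = 378×10³ / 262.8 = 1438 N·m.
Under the same torque, τ_max = 16T/(πd³) is largest where d is smallest — segment BC (d = 39.4 mm).
τ_max = 16·1438/(π·(0.0394)³) = 1.197×10^8 Pa.

120000 kPa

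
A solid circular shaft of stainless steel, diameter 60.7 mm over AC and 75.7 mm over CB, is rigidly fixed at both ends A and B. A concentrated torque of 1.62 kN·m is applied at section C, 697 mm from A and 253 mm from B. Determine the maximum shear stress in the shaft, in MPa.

Compatibility: T_A·a/J_AC = T_B·b/J_CB with T_A + T_B = T₀.
J_AC = 1.33×10^-6 m⁴, J_CB = 3.22×10^-6 m⁴, so T_A = T₀·(J_AC/a)/((J_AC/a)+(J_CB/b)) = 211.4 N·m, T_B = 1409 N·m.
τ in each portion: τ_AC = 4.81×10^6 Pa, τ_CB = 1.65×10^7 Pa; maximum is in CB.
τ_max = T_CB·r/J = 1409·0.0379/3.22×10^-6 = 1.654×10^7 Pa.

16.5 MPa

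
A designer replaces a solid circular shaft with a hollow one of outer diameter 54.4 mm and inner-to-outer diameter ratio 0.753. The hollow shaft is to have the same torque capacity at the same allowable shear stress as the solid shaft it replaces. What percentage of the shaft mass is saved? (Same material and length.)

Equal τ_max and T ⇒ the solid shaft needs d_s³ = d_o³(1−k⁴), so d_s = 54.4·(1−0.753⁴)^(1/3) = 47.80 mm.
Area ratio A_h/A_s = d_o²(1−k²)/d_s² = (1−k²)/(1−k⁴)^(2/3) = 0.5608.
Mass saving = 1 − 0.5608 = 43.9 %.

43.9 %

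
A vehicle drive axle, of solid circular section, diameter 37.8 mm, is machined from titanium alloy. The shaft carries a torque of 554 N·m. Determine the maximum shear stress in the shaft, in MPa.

J = πd⁴/32 = π(0.0378)⁴/32 = 2.004×10^-7 m⁴.
τ_max = T·r/J = 554.0 × 0.0189 / 2.004×10^-7 = 5.224×10^7 Pa.

52.2 MPa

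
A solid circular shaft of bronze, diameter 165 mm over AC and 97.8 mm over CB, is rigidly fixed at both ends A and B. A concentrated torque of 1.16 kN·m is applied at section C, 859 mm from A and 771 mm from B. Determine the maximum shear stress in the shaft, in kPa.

1160 kPa

Compatibility: T_A·a/J_AC = T_B·b/J_CB with T_A + T_B = T₀.
J_AC = 7.28×10^-5 m⁴, J_CB = 8.98×10^-6 m⁴, so T_A = T₀·(J_AC/a)/((J_AC/a)+(J_CB/b)) = 1020 N·m, T_B = 140.2 N·m.
τ in each portion: τ_AC = 1.16×10^6 Pa, τ_CB = 7.64×10^5 Pa; maximum is in AC.
τ_max = T_AC·r/J = 1020·0.0825/7.28×10^-5 = 1.156×10^6 Pa.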